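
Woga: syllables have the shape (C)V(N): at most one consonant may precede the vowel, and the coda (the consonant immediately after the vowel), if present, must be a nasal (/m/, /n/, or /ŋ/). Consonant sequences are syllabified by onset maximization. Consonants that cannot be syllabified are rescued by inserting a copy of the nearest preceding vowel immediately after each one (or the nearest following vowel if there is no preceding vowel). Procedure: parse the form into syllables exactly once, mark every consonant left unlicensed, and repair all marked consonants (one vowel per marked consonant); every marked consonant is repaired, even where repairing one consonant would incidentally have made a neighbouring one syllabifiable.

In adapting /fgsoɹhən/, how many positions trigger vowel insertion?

3

The unsyllabifiable consonants are /f/, /g/, /ɹ/; each receives one epenthetic vowel.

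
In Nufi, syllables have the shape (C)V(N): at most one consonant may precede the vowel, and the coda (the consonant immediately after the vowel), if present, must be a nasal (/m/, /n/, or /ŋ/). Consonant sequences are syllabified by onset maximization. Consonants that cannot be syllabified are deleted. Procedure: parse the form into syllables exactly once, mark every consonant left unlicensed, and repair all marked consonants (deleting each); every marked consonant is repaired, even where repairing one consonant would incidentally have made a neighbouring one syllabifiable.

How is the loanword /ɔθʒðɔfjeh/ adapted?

The consonants /θ/, /ʒ/, /f/, /h/ cannot be parsed into a legal (C)V(N) syllable (only a nasal (/m/, /n/, or /ŋ/) is licensed in coda position; onsets are limited to one consonant).
Each unlicensed consonant is deleted: /θ/, /ʒ/, /f/, /h/.

ɔðɔje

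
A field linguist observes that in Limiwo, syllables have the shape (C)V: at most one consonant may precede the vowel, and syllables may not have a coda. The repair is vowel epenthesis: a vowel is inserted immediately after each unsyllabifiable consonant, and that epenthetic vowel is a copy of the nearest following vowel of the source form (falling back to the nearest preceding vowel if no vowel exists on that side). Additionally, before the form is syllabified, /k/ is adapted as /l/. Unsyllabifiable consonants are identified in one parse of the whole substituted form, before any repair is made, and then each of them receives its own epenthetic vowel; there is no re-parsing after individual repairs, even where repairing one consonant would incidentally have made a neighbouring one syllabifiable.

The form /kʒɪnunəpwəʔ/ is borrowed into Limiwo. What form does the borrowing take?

Substitution: /k/ → /l/, giving /lʒɪnunəpwəʔ/.
The consonants /l/, /p/, /ʔ/ cannot be parsed into a legal (C)V syllable (no codas are permitted; onsets are limited to one consonant).
Epenthesis after each stranded consonant: /l/ → /lɪ/, /p/ → /pə/, /ʔ/ → /ʔə/.

lɪʒɪnunəpəwəʔə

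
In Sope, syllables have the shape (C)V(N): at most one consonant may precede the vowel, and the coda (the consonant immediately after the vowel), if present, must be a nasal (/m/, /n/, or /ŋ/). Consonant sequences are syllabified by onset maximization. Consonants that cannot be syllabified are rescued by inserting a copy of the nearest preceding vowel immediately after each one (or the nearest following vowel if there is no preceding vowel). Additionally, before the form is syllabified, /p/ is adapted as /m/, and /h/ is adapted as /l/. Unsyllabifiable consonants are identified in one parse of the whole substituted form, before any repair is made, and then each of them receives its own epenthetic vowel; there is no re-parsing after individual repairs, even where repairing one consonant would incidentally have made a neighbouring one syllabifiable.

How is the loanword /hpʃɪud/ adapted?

lɪmɪʃɪudu

Substitution: /h/ → /l/, /p/ → /m/, giving /lmʃɪud/.
Under (C)V(N), the unsyllabifiable consonants are /l/, /m/, /d/ (only a nasal (/m/, /n/, or /ŋ/) is licensed in coda position; onsets are limited to one consonant).
Inserting the epenthetic vowel yields /l/ → /lɪ/, /m/ → /mɪ/, /d/ → /du/.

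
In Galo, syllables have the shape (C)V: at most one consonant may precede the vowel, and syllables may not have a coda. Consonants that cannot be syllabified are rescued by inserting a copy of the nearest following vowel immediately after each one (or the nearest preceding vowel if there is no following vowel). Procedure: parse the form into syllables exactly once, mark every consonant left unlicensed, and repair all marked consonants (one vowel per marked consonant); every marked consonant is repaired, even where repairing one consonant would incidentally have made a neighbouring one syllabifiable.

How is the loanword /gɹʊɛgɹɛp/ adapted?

gʊɹʊɛgɛɹɛpɛ

The consonants /g/, /g/, /p/ cannot be parsed into a legal (C)V syllable (no codas are permitted; onsets are limited to one consonant).
Each unlicensed consonant becomes the onset of a new syllable: /g/ → /gʊ/, /g/ → /gɛ/, /p/ → /pɛ/.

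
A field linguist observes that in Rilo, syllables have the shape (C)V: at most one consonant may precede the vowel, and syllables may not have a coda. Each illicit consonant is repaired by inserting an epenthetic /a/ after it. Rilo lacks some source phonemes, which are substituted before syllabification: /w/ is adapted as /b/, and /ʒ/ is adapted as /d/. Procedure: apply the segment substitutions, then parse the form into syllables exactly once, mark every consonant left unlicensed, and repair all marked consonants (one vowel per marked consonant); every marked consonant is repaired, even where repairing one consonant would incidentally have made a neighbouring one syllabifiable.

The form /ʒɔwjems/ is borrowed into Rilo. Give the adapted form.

dɔbajemasa

Substitution: /ʒ/ → /d/, /w/ → /b/, giving /dɔbjems/.
The consonants /b/, /m/, /s/ cannot be parsed into a legal (C)V syllable (no codas are permitted; onsets are limited to one consonant).
Epenthesis after each stranded consonant: /b/ → /ba/, /m/ → /ma/, /s/ → /sa/.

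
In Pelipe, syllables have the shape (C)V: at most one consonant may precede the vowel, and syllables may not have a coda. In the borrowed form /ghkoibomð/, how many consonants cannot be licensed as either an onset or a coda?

The consonants /g/, /h/, /m/, /ð/ cannot be parsed into a legal (C)V syllable (no codas are permitted; onsets are limited to one consonant).

4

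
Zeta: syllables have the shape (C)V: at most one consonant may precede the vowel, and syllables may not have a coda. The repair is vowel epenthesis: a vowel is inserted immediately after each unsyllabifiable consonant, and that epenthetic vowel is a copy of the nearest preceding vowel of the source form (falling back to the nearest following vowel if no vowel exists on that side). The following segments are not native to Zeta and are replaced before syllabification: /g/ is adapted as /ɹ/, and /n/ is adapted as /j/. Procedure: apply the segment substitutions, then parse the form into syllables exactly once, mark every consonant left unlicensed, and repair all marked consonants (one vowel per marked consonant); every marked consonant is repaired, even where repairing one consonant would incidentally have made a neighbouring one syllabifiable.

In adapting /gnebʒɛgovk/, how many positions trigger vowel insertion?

After substitution the input is /ɹjebʒɛɹovk/.
The unsyllabifiable consonants are /ɹ/, /b/, /v/, /k/; each receives one epenthetic vowel.

4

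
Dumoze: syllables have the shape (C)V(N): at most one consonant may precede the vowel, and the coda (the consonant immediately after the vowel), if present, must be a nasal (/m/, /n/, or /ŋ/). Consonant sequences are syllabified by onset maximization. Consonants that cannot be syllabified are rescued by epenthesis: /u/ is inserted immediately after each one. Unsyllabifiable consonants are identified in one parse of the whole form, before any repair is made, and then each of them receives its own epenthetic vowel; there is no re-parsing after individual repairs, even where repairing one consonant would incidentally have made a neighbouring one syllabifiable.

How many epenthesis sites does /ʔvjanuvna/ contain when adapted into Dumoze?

The unsyllabifiable consonants are /ʔ/, /v/, /v/; each receives one epenthetic vowel.

3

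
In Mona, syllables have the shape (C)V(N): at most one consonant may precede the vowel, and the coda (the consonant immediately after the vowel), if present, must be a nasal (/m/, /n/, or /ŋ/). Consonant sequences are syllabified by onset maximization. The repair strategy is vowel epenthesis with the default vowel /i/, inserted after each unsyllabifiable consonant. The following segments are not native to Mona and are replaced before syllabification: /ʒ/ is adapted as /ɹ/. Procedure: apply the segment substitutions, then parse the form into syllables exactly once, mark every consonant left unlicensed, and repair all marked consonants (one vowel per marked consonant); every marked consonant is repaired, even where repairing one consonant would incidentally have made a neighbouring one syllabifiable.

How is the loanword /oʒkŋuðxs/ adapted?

Substitution: /ʒ/ → /ɹ/, giving /oɹkŋuðxs/.
The consonants /ɹ/, /k/, /ð/, /x/, /s/ cannot be parsed into a legal (C)V(N) syllable (only a nasal (/m/, /n/, or /ŋ/) is licensed in coda position; onsets are limited to one consonant).
Epenthesis after each stranded consonant: /ɹ/ → /ɹi/, /k/ → /ki/, /ð/ → /ði/, /x/ → /xi/, /s/ → /si/.

oɹikiŋuðixisi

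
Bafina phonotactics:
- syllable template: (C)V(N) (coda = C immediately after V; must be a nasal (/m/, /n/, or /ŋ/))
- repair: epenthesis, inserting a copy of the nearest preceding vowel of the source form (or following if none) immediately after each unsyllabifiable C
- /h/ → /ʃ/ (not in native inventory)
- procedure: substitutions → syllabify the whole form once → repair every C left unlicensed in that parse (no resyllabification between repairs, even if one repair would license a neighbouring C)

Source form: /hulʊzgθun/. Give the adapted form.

ʃulʊzʊgʊθun

Substitution: /h/ → /ʃ/, giving /ʃulʊzgθun/.
Syllabifying with onset maximization leaves /z/, /g/ stranded (only a nasal (/m/, /n/, or /ŋ/) is licensed in coda position; onsets are limited to one consonant).
Epenthesis after each stranded consonant: /z/ → /zʊ/, /g/ → /gʊ/.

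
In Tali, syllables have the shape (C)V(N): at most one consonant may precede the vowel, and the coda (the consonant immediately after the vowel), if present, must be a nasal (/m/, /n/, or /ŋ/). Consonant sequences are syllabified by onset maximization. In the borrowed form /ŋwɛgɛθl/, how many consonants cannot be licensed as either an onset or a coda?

3

Syllabifying with onset maximization leaves /ŋ/, /θ/, /l/ stranded (only a nasal (/m/, /n/, or /ŋ/) is licensed in coda position; onsets are limited to one consonant).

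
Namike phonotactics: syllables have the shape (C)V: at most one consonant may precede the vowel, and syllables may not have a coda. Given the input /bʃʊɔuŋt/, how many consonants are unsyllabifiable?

3

The consonants /b/, /ŋ/, /t/ cannot be parsed into a legal (C)V syllable (no codas are permitted; onsets are limited to one consonant).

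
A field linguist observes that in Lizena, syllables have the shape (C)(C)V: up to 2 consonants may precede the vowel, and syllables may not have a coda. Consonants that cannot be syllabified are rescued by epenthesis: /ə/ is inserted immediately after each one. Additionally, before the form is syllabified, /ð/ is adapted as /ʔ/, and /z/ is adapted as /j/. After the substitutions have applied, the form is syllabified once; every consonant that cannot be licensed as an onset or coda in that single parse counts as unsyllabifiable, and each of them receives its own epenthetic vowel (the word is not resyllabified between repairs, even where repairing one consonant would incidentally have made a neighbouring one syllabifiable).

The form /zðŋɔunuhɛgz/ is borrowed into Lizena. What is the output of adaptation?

jəʔŋɔunuhɛgəjə

Substitution: /z/ → /j/, /ð/ → /ʔ/, giving /jʔŋɔunuhɛgj/.
Under (C)(C)V, the unsyllabifiable consonants are /j/, /g/, /j/ (no codas are permitted; onsets may contain at most 2 consonants).
Inserting the epenthetic vowel yields /j/ → /jə/, /g/ → /gə/, /j/ → /jə/.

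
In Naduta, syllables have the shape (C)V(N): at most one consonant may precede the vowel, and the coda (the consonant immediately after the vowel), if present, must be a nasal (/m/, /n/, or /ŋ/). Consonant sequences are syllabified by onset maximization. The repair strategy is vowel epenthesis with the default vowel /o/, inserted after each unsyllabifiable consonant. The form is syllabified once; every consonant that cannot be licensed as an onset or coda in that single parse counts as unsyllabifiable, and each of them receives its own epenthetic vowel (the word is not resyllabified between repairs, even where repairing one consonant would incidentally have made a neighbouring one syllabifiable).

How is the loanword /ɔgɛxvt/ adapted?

ɔgɛxovoto

Syllabifying with onset maximization leaves /x/, /v/, /t/ stranded (only a nasal (/m/, /n/, or /ŋ/) is licensed in coda position; onsets are limited to one consonant).
Each unlicensed consonant becomes the onset of a new syllable: /x/ → /xo/, /v/ → /vo/, /t/ → /to/.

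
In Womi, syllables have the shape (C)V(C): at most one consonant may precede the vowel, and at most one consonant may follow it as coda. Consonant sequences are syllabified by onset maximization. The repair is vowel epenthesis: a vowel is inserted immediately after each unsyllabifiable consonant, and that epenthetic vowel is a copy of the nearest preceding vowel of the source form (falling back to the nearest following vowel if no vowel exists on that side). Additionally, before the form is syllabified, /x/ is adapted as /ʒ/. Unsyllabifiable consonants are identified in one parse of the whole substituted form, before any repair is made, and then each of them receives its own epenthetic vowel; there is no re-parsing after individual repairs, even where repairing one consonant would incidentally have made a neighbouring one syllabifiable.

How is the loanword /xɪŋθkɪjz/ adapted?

ʒɪŋθɪkɪjzɪ

Substitution: /x/ → /ʒ/, giving /ʒɪŋθkɪjz/.
Syllabifying with onset maximization leaves /θ/, /z/ stranded (at most one coda consonant is licensed; onsets are limited to one consonant).
Inserting the epenthetic vowel yields /θ/ → /θɪ/, /z/ → /zɪ/.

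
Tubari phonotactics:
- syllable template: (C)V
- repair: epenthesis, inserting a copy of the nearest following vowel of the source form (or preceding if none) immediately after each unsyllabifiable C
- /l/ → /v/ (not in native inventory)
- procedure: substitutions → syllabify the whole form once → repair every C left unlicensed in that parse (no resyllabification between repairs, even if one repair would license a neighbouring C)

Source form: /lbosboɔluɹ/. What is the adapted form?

vobosoboɔvuɹu

Substitution: /l/ → /v/, giving /vbosboɔvuɹ/.
Syllabifying with onset maximization leaves /v/, /s/, /ɹ/ stranded (no codas are permitted; onsets are limited to one consonant).
Epenthesis after each stranded consonant: /v/ → /vo/, /s/ → /so/, /ɹ/ → /ɹu/.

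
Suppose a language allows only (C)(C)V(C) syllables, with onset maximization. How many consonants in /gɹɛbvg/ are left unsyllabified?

The consonants /v/, /g/ cannot be parsed into a legal (C)(C)V(C) syllable (at most one coda consonant is licensed; onsets may contain at most 2 consonants).

2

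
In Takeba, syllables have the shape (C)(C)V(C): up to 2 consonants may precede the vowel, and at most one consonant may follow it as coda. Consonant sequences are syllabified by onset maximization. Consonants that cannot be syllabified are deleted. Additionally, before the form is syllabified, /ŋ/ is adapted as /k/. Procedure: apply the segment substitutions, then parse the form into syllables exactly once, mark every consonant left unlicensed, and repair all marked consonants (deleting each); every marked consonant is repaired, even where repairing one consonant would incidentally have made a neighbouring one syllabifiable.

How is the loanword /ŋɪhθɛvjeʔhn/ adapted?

Substitution: /ŋ/ → /k/, giving /kɪhθɛvjeʔhn/.
The consonants /h/, /n/ cannot be parsed into a legal (C)(C)V(C) syllable (at most one coda consonant is licensed; onsets may contain at most 2 consonants).
Deleting the stranded consonants removes /h/, /n/.

kɪhθɛvjeʔ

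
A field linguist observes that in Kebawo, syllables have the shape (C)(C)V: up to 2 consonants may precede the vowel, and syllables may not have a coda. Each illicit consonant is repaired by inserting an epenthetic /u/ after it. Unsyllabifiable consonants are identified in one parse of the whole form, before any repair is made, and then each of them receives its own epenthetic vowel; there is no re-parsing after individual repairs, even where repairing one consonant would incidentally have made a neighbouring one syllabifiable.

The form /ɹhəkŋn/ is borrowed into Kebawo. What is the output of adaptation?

Syllabifying with onset maximization leaves /k/, /ŋ/, /n/ stranded (no codas are permitted; onsets may contain at most 2 consonants).
Each unlicensed consonant becomes the onset of a new syllable: /k/ → /ku/, /ŋ/ → /ŋu/, /n/ → /nu/.

ɹhəkuŋunu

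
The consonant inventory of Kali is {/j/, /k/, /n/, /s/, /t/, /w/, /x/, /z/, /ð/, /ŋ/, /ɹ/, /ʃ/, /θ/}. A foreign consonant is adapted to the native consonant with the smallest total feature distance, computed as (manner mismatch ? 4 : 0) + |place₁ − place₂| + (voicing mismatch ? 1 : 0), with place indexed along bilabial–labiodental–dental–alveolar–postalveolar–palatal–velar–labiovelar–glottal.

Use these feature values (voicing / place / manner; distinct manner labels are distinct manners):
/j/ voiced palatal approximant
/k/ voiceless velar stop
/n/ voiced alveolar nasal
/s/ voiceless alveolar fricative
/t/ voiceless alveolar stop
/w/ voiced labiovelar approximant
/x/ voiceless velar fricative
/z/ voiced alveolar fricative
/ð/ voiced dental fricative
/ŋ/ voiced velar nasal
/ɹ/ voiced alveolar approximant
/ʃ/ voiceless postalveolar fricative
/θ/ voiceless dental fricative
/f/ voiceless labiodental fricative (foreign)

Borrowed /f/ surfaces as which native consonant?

θ

/θ/ is closest: same manner (fricative), place distance 1 (labiodental→dental), same voicing; total 1. Next closest is /s/ at distance 2.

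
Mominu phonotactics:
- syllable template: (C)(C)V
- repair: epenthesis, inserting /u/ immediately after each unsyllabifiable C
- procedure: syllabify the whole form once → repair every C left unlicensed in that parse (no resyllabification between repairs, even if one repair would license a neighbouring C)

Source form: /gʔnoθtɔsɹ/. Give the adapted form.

The consonants /g/, /s/, /ɹ/ cannot be parsed into a legal (C)(C)V syllable (no codas are permitted; onsets may contain at most 2 consonants).
Inserting the epenthetic vowel yields /g/ → /gu/, /s/ → /su/, /ɹ/ → /ɹu/.

guʔnoθtɔsuɹu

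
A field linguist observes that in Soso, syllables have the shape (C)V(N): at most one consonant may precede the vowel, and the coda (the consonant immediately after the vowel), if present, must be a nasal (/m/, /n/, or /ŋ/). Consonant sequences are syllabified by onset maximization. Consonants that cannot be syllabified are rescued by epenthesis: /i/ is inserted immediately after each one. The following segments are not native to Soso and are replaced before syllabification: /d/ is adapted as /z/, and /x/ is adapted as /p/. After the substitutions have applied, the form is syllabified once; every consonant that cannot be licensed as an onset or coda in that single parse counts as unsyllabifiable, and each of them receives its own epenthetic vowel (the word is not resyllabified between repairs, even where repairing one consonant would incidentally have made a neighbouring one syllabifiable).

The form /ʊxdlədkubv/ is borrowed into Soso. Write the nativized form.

Substitution: /x/ → /p/, /d/ → /z/, giving /ʊpzləzkubv/.
Syllabifying with onset maximization leaves /p/, /z/, /z/, /b/, /v/ stranded (only a nasal (/m/, /n/, or /ŋ/) is licensed in coda position; onsets are limited to one consonant).
Epenthesis after each stranded consonant: /p/ → /pi/, /z/ → /zi/, /z/ → /zi/, /b/ → /bi/, /v/ → /vi/.

ʊpiziləzikubivi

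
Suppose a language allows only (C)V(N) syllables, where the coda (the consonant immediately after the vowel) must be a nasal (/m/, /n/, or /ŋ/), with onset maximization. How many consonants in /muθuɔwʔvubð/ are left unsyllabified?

Syllabifying with onset maximization leaves /w/, /ʔ/, /b/, /ð/ stranded (only a nasal (/m/, /n/, or /ŋ/) is licensed in coda position; onsets are limited to one consonant).

4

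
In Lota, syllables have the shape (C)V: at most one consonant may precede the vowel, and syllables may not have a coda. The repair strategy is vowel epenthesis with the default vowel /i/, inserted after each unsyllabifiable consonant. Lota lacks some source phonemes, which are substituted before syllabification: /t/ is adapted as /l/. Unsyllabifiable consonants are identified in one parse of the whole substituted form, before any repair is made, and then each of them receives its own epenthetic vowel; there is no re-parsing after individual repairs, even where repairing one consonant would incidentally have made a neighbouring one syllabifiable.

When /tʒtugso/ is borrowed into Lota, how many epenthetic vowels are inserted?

After substitution the input is /lʒlugso/.
The unsyllabifiable consonants are /l/, /ʒ/, /g/; each receives one epenthetic vowel.

3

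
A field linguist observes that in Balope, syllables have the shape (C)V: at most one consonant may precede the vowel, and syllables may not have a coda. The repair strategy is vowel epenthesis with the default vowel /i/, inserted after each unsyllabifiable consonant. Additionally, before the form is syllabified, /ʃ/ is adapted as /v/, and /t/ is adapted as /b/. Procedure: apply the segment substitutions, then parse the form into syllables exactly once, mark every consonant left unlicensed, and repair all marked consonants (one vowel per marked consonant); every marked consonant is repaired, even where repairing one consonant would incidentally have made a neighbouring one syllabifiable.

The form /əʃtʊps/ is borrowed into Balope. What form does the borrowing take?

Substitution: /ʃ/ → /v/, /t/ → /b/, giving /əvbʊps/.
Under (C)V, the unsyllabifiable consonants are /v/, /p/, /s/ (no codas are permitted; onsets are limited to one consonant).
Epenthesis after each stranded consonant: /v/ → /vi/, /p/ → /pi/, /s/ → /si/.

əvibʊpisi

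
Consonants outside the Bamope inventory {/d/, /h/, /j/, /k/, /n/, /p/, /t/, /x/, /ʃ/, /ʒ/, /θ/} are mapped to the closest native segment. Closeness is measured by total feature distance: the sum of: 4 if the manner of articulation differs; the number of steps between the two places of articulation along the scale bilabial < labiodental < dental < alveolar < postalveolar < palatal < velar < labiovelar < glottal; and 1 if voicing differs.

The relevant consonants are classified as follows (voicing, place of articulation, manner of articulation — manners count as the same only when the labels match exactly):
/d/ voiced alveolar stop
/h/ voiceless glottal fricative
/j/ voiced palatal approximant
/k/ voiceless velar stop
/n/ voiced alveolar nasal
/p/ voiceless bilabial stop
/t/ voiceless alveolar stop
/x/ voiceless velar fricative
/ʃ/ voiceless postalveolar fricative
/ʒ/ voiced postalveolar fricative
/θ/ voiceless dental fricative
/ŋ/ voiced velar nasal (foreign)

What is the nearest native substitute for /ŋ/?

/n/ is closest: same manner (nasal), place distance 3 (velar→alveolar), same voicing; total 3. Next closest is /j/ at distance 5.

n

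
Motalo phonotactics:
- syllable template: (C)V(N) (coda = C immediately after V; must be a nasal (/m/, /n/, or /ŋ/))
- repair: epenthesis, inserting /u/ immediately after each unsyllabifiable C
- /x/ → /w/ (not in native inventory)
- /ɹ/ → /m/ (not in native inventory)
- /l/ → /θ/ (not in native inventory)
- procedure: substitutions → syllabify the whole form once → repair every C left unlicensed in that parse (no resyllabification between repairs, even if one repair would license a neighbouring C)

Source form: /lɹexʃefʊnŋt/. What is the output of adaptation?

θumewuʃefʊnŋutu

Substitution: /l/ → /θ/, /ɹ/ → /m/, /x/ → /w/, giving /θmewʃefʊnŋt/.
Syllabifying with onset maximization leaves /θ/, /w/, /ŋ/, /t/ stranded (only a nasal (/m/, /n/, or /ŋ/) is licensed in coda position; onsets are limited to one consonant).
Inserting the epenthetic vowel yields /θ/ → /θu/, /w/ → /wu/, /ŋ/ → /ŋu/, /t/ → /tu/.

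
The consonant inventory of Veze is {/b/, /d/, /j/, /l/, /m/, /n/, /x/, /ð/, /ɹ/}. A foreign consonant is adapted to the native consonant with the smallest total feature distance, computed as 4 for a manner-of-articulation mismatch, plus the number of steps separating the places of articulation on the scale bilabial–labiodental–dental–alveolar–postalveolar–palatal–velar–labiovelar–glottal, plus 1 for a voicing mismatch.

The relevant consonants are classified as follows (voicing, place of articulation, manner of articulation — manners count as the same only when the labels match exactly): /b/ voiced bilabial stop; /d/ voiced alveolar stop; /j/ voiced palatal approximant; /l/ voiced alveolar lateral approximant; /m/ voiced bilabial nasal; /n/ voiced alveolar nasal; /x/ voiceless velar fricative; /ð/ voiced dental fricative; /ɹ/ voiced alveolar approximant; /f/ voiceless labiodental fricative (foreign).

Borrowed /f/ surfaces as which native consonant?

/ð/ is closest: same manner (fricative), place distance 1 (labiodental→dental), voicing differs (+1); total 2. Next closest is /x/ at distance 5.

ð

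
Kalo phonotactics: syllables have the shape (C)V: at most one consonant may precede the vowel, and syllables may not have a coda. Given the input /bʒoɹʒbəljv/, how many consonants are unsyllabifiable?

6

The consonants /b/, /ɹ/, /ʒ/, /l/, /j/, /v/ cannot be parsed into a legal (C)V syllable (no codas are permitted; onsets are limited to one consonant).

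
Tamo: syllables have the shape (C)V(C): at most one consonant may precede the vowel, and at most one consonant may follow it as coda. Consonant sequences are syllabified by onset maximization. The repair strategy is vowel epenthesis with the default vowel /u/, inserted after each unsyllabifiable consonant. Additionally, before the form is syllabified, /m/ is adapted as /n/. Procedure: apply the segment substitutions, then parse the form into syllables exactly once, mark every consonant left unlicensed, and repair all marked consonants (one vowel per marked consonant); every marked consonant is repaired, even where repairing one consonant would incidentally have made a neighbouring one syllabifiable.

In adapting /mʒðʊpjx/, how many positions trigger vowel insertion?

After substitution the input is /nʒðʊpjx/.
The unsyllabifiable consonants are /n/, /ʒ/, /j/, /x/; each receives one epenthetic vowel.

4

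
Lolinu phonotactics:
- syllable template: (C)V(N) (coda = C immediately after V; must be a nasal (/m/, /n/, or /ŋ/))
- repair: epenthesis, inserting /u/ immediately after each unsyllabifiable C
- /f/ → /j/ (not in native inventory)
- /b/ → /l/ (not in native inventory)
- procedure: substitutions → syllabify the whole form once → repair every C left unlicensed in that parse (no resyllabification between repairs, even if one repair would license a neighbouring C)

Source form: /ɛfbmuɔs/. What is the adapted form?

Substitution: /f/ → /j/, /b/ → /l/, giving /ɛjlmuɔs/.
Syllabifying with onset maximization leaves /j/, /l/, /s/ stranded (only a nasal (/m/, /n/, or /ŋ/) is licensed in coda position; onsets are limited to one consonant).
Each unlicensed consonant becomes the onset of a new syllable: /j/ → /ju/, /l/ → /lu/, /s/ → /su/.

ɛjulumuɔsu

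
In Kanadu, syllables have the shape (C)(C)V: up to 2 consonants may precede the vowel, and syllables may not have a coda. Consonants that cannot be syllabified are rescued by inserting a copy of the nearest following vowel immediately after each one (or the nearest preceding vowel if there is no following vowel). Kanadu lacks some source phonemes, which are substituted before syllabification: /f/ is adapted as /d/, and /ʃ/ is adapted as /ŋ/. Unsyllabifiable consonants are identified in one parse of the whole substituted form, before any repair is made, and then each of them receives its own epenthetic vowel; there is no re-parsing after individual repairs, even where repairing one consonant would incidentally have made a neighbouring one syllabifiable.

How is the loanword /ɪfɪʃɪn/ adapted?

ɪdɪŋɪnɪ

Substitution: /f/ → /d/, /ʃ/ → /ŋ/, giving /ɪdɪŋɪn/.
Syllabifying with onset maximization leaves /n/ stranded (no codas are permitted; onsets may contain at most 2 consonants).
Each unlicensed consonant becomes the onset of a new syllable: /n/ → /nɪ/.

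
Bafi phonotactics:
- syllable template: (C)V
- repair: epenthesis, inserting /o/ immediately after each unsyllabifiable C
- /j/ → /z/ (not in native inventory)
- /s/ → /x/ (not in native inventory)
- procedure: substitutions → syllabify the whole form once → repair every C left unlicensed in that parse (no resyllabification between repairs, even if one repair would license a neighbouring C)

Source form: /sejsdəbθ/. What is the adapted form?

xezoxodəboθo

Substitution: /s/ → /x/, /j/ → /z/, giving /xezxdəbθ/.
Syllabifying with onset maximization leaves /z/, /x/, /b/, /θ/ stranded (no codas are permitted; onsets are limited to one consonant).
Inserting the epenthetic vowel yields /z/ → /zo/, /x/ → /xo/, /b/ → /bo/, /θ/ → /θo/.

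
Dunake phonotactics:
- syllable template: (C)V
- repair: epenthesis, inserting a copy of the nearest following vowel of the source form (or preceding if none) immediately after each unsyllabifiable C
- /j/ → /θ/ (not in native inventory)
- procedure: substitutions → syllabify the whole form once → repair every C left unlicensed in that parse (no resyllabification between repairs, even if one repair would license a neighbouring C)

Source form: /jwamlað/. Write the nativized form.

θawamalaða

Substitution: /j/ → /θ/, giving /θwamlað/.
Syllabifying with onset maximization leaves /θ/, /m/, /ð/ stranded (no codas are permitted; onsets are limited to one consonant).
Each unlicensed consonant becomes the onset of a new syllable: /θ/ → /θa/, /m/ → /ma/, /ð/ → /ða/.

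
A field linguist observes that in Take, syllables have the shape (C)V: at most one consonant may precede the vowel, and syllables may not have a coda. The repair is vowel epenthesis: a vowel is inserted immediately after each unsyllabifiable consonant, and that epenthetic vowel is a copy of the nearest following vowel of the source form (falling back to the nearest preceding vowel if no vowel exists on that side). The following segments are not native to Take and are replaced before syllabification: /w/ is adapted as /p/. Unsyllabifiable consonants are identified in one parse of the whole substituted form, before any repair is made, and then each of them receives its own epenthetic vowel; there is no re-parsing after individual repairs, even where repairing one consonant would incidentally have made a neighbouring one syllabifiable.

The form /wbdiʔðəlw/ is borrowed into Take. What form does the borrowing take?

pibidiʔəðələpə

Substitution: /w/ → /p/, giving /pbdiʔðəlp/.
Syllabifying with onset maximization leaves /p/, /b/, /ʔ/, /l/, /p/ stranded (no codas are permitted; onsets are limited to one consonant).
Each unlicensed consonant becomes the onset of a new syllable: /p/ → /pi/, /b/ → /bi/, /ʔ/ → /ʔə/, /l/ → /lə/, /p/ → /pə/.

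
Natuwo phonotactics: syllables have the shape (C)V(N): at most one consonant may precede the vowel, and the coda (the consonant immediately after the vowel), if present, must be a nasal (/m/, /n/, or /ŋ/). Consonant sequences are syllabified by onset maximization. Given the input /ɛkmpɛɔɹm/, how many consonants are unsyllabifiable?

Syllabifying with onset maximization leaves /k/, /m/, /ɹ/, /m/ stranded (only a nasal (/m/, /n/, or /ŋ/) is licensed in coda position; onsets are limited to one consonant).

4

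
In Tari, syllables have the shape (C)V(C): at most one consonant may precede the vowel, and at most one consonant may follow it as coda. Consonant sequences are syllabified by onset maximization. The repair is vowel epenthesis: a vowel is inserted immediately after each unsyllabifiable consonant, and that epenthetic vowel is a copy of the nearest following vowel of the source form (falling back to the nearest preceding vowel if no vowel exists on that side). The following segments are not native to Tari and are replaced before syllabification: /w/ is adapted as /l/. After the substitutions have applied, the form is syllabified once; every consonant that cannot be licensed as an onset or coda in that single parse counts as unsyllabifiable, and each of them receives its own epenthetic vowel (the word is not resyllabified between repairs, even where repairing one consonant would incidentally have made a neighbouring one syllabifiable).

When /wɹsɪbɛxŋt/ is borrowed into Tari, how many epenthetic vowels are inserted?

After substitution the input is /lɹsɪbɛxŋt/.
The unsyllabifiable consonants are /l/, /ɹ/, /ŋ/, /t/; each receives one epenthetic vowel.

4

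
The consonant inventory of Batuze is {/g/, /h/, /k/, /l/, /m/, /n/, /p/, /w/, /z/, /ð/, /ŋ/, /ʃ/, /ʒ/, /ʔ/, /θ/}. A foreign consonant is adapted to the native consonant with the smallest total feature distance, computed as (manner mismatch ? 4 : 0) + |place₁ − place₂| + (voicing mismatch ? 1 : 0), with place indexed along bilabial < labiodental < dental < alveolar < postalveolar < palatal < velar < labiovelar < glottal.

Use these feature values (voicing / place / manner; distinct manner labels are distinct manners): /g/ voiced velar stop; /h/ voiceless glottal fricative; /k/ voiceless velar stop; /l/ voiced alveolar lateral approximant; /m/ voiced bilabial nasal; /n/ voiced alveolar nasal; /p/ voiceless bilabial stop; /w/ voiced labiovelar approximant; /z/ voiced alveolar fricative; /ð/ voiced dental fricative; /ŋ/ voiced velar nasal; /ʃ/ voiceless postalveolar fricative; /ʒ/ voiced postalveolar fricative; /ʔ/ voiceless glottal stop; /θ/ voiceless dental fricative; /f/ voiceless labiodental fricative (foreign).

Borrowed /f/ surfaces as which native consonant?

θ

/θ/ is closest: same manner (fricative), place distance 1 (labiodental→dental), same voicing; total 1. Next closest is /ð/ at distance 2.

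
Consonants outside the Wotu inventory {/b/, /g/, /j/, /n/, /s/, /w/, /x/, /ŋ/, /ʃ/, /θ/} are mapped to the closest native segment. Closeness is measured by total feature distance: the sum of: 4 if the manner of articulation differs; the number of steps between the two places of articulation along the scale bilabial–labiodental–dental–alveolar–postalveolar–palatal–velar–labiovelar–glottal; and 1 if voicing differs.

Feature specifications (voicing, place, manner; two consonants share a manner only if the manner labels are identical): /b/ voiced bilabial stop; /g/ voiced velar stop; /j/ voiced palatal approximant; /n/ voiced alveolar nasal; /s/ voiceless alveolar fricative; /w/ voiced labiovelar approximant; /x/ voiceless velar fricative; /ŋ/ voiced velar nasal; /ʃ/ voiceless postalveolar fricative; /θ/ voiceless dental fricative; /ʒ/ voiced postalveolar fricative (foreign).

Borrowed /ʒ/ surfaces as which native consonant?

/ʃ/ is closest: same manner (fricative), place distance 0 (postalveolar→postalveolar), voicing differs (+1); total 1. Next closest is /s/ at distance 2.

ʃ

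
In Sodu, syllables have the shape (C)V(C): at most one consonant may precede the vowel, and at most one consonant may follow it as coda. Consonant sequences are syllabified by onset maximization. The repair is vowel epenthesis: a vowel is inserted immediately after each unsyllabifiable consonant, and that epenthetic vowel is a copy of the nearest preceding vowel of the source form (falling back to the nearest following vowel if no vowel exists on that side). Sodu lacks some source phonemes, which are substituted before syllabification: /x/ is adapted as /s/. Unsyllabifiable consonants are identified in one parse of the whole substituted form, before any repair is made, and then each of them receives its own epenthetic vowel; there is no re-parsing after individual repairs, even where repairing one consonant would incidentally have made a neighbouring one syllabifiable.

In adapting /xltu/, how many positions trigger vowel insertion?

2

After substitution the input is /sltu/.
The unsyllabifiable consonants are /s/, /l/; each receives one epenthetic vowel.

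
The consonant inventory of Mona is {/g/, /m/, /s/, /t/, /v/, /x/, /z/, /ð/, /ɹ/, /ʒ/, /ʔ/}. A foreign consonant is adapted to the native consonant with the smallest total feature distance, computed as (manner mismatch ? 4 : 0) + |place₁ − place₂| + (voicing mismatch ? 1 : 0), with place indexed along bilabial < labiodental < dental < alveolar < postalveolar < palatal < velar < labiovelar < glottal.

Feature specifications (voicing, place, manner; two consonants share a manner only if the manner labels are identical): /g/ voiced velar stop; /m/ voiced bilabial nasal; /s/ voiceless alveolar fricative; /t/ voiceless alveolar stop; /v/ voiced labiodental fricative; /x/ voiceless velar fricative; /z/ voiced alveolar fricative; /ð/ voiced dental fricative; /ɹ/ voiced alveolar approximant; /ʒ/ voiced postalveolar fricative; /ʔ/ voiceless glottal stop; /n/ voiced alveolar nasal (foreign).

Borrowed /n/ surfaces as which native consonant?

m

/m/ is closest: same manner (nasal), place distance 3 (alveolar→bilabial), same voicing; total 3. Next closest is /z/ at distance 4.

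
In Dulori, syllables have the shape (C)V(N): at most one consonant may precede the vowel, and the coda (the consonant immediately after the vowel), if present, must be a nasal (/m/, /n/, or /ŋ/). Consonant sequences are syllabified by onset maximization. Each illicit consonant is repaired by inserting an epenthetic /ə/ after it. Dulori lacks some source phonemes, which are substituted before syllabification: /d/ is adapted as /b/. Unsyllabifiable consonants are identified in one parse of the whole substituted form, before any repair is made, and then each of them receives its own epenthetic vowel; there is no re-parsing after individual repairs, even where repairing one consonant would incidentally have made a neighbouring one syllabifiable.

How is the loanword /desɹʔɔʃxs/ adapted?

Substitution: /d/ → /b/, giving /besɹʔɔʃxs/.
The consonants /s/, /ɹ/, /ʃ/, /x/, /s/ cannot be parsed into a legal (C)V(N) syllable (only a nasal (/m/, /n/, or /ŋ/) is licensed in coda position; onsets are limited to one consonant).
Inserting the epenthetic vowel yields /s/ → /sə/, /ɹ/ → /ɹə/, /ʃ/ → /ʃə/, /x/ → /xə/, /s/ → /sə/.

besəɹəʔɔʃəxəsə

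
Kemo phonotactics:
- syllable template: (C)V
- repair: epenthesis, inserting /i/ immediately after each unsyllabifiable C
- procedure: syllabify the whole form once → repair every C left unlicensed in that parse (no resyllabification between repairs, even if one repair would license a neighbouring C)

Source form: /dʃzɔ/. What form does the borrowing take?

The consonants /d/, /ʃ/ cannot be parsed into a legal (C)V syllable (no codas are permitted; onsets are limited to one consonant).
Each unlicensed consonant becomes the onset of a new syllable: /d/ → /di/, /ʃ/ → /ʃi/.

diʃizɔ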